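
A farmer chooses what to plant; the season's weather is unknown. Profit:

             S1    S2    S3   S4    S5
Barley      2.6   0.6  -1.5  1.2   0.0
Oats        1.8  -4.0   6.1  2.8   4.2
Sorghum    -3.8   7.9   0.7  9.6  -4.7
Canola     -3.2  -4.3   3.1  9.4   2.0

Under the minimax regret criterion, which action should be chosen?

Column bests: S1=2.6, S2=7.9, S3=6.1, S4=9.6, S5=4.2.
Barley regrets: 0.0, 7.3, 7.6, 8.4, 4.2 → max 8.4
Oats regrets: 0.8, 11.9, 0.0, 6.8, 0.0 → max 11.9
Sorghum regrets: 6.4, 0.0, 5.4, 0.0, 8.9 → max 8.9
Canola regrets: 5.8, 12.2, 3.0, 0.2, 2.2 → max 12.2
Smallest max regret = 8.4 → Barley.

Barley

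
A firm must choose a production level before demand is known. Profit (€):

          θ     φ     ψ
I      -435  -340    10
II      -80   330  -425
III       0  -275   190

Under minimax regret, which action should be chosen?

III

Column bests: θ=0, φ=330, ψ=190.
I regrets: 435, 670, 180 → max 670
II regrets: 80, 0, 615 → max 615
III regrets: 0, 605, 0 → max 605
Smallest max regret = 605 → III.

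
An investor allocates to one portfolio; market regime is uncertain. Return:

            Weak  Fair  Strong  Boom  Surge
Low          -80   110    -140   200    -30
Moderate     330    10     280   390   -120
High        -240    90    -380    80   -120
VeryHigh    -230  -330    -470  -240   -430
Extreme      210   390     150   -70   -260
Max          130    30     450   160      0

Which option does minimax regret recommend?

Column bests: Weak=330, Fair=390, Strong=450, Boom=390, Surge=0.
Low regrets: 410, 280, 590, 190, 30 → max 590
Moderate regrets: 0, 380, 170, 0, 120 → max 380
High regrets: 570, 300, 830, 310, 120 → max 830
VeryHigh regrets: 560, 720, 920, 630, 430 → max 920
Extreme regrets: 120, 0, 300, 460, 260 → max 460
Max regrets: 200, 360, 0, 230, 0 → max 360
Smallest max regret = 360 → Max.

Max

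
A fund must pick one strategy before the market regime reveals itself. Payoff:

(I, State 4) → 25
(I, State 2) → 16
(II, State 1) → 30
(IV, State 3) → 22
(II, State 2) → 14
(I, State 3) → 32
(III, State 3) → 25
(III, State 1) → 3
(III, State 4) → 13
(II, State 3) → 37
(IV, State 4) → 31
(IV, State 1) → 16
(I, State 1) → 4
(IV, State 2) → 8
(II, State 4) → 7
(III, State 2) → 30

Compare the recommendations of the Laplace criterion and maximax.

laplace → II; maximax → II (agree)

Row averages: I=19.25, II=22, III=17.75, IV=19.25
Highest average = 22 → II.
Row maxima: I=32, II=37, III=30, IV=31
Best best-case = 37 → II.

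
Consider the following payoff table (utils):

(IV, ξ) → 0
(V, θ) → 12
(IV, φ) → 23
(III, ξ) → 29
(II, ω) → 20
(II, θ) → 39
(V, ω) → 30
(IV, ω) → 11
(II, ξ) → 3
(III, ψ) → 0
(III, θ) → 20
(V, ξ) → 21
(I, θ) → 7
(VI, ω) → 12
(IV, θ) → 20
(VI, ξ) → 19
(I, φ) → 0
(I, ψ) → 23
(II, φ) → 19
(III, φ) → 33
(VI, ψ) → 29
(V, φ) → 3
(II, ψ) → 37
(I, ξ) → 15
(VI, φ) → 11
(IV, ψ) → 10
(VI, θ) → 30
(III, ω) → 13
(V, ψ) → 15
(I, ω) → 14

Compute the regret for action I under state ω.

16

Best payoff under ω is 30.
Regret = 30 − 14 = 16.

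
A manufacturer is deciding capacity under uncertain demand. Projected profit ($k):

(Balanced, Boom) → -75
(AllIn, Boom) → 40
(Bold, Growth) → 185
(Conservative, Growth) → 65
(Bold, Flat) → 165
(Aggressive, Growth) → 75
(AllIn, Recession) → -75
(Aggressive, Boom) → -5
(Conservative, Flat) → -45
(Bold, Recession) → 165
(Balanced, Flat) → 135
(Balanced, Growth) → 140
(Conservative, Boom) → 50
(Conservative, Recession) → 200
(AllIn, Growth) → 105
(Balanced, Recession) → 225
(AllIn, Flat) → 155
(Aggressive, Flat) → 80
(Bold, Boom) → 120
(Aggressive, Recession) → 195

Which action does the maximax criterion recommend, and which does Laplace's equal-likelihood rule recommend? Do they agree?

maximax → Balanced; laplace → Bold (disagree)

Row maxima: Conservative=200, Balanced=225, Aggressive=195, Bold=185, AllIn=155
Best best-case = 225 → Balanced.
Row averages: Conservative=67.5, Balanced=106.25, Aggressive=86.25, Bold=158.75, AllIn=56.25
Highest average = 158.75 → Bold.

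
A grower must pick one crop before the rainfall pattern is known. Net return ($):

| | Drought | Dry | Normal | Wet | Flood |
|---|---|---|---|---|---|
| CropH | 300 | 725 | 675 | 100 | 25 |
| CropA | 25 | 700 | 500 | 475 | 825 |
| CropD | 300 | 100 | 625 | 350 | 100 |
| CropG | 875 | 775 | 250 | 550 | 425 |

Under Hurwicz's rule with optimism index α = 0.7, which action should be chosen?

CropH: 0.7·725 + 0.3·25 = 515
CropA: 0.7·825 + 0.3·25 = 585
CropD: 0.7·625 + 0.3·100 = 467.5
CropG: 0.7·875 + 0.3·250 = 687.5
Highest Hurwicz score = 687.5 → CropG.

CropG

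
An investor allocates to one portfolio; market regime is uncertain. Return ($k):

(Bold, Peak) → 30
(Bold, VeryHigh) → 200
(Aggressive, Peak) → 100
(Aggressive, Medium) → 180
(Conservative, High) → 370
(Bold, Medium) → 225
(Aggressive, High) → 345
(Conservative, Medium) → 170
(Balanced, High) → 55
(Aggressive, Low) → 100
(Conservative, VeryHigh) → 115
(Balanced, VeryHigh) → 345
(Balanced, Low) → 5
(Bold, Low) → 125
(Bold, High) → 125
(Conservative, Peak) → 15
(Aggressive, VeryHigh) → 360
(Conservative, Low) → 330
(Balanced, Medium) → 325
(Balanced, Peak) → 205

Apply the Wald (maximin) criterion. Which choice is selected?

Aggressive

Row minima: Conservative=15, Balanced=5, Aggressive=100, Bold=30
Best worst-case = 100 → Aggressive.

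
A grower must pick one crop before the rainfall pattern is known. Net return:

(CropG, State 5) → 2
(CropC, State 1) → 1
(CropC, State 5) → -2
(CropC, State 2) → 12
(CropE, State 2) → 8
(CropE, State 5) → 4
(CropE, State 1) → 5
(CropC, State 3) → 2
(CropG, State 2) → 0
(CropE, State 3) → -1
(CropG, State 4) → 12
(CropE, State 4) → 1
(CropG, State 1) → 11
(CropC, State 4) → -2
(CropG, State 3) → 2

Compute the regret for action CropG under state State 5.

Best payoff under State 5 is 4.
Regret = 4 − 2 = 2.

2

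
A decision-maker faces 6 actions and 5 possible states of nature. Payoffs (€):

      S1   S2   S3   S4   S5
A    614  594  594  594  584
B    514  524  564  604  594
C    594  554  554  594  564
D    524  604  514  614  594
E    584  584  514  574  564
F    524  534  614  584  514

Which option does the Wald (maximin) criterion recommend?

A

Row minima: A=584, B=514, C=554, D=514, E=514, F=514
Best worst-case = 584 → A.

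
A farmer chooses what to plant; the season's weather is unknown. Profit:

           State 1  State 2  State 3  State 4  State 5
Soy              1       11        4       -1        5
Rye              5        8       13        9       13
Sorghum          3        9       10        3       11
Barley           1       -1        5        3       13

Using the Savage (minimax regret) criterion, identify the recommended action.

Rye

Column bests: State 1=5, State 2=11, State 3=13, State 4=9, State 5=13.
Soy regrets: 4, 0, 9, 10, 8 → max 10
Rye regrets: 0, 3, 0, 0, 0 → max 3
Sorghum regrets: 2, 2, 3, 6, 2 → max 6
Barley regrets: 4, 12, 8, 6, 0 → max 12
Smallest max regret = 3 → Rye.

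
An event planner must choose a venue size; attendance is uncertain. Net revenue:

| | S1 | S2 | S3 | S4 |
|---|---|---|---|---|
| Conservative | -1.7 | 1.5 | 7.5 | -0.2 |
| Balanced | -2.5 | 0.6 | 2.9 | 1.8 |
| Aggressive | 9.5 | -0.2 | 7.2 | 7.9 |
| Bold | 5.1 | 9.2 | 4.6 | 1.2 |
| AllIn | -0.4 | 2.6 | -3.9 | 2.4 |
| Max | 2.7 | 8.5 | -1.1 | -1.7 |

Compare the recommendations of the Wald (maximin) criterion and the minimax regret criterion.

maximin → Bold; minimax regret → Bold (agree)

Row minima: Conservative=-1.7, Balanced=-2.5, Aggressive=-0.2, Bold=1.2, AllIn=-3.9, Max=-1.7
Best worst-case = 1.2 → Bold.
Column bests: S1=9.5, S2=9.2, S3=7.5, S4=7.9.
Conservative regrets: 11.2, 7.7, 0.0, 8.1 → max 11.2
Balanced regrets: 12.0, 8.6, 4.6, 6.1 → max 12.0
Aggressive regrets: 0.0, 9.4, 0.3, 0.0 → max 9.4
Bold regrets: 4.4, 0.0, 2.9, 6.7 → max 6.7
AllIn regrets: 9.9, 6.6, 11.4, 5.5 → max 11.4
Max regrets: 6.8, 0.7, 8.6, 9.6 → max 9.6
Smallest max regret = 6.7 → Bold.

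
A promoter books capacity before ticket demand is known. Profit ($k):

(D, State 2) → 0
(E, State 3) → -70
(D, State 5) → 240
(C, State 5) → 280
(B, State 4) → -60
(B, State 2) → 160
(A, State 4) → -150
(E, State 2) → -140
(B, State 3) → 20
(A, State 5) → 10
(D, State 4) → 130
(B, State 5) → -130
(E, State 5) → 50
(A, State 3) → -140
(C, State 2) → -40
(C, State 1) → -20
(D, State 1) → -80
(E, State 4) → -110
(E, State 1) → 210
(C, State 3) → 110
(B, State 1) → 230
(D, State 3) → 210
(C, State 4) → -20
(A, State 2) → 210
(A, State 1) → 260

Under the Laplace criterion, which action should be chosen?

D

Row averages: A=38, B=44, C=62, D=100, E=-12
Highest average = 100 → D.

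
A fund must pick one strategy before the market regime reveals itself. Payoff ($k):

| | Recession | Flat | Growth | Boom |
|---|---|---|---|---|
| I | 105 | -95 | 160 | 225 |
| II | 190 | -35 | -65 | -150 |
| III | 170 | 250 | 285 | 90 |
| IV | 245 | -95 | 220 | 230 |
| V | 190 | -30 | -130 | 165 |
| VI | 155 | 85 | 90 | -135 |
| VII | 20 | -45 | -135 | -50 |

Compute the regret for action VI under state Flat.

165

Best payoff under Flat is 250.
Regret = 250 − 85 = 165.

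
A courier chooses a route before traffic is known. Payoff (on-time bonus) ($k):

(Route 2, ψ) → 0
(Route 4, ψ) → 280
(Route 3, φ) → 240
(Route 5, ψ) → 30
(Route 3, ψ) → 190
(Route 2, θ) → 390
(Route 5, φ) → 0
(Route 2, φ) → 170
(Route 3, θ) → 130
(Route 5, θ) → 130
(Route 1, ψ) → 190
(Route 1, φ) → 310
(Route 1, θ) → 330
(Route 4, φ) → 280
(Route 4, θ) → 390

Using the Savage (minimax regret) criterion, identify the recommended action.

Column bests: θ=390, φ=310, ψ=280.
Route 1 regrets: 60, 0, 90 → max 90
Route 2 regrets: 0, 140, 280 → max 280
Route 3 regrets: 260, 70, 90 → max 260
Route 4 regrets: 0, 30, 0 → max 30
Route 5 regrets: 260, 310, 250 → max 310
Smallest max regret = 30 → Route 4.

Route 4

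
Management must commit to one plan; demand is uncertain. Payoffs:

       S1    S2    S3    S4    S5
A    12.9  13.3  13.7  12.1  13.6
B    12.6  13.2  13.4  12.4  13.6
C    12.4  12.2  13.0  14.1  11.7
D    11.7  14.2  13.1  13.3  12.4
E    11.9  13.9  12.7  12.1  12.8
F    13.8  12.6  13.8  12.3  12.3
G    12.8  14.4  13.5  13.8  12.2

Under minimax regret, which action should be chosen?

Column bests: S1=13.8, S2=14.4, S3=13.8, S4=14.1, S5=13.6.
A regrets: 0.9, 1.1, 0.1, 2.0, 0.0 → max 2.0
B regrets: 1.2, 1.2, 0.4, 1.7, 0.0 → max 1.7
C regrets: 1.4, 2.2, 0.8, 0.0, 1.9 → max 2.2
D regrets: 2.1, 0.2, 0.7, 0.8, 1.2 → max 2.1
E regrets: 1.9, 0.5, 1.1, 2.0, 0.8 → max 2.0
F regrets: 0.0, 1.8, 0.0, 1.8, 1.3 → max 1.8
G regrets: 1.0, 0.0, 0.3, 0.3, 1.4 → max 1.4
Smallest max regret = 1.4 → G.

G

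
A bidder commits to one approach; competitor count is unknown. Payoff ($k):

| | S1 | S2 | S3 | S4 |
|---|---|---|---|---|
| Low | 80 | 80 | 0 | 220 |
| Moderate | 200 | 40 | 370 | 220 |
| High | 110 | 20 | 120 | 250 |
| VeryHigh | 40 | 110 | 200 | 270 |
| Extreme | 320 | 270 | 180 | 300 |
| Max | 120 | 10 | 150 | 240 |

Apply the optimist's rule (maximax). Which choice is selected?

Moderate

Row maxima: Low=220, Moderate=370, High=250, VeryHigh=270, Extreme=320, Max=240
Best best-case = 370 → Moderate.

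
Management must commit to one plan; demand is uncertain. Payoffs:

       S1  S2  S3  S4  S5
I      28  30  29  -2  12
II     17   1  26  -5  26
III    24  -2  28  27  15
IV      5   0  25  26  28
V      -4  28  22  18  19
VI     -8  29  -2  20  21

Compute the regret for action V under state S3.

7

Best payoff under S3 is 29.
Regret = 29 − 22 = 7.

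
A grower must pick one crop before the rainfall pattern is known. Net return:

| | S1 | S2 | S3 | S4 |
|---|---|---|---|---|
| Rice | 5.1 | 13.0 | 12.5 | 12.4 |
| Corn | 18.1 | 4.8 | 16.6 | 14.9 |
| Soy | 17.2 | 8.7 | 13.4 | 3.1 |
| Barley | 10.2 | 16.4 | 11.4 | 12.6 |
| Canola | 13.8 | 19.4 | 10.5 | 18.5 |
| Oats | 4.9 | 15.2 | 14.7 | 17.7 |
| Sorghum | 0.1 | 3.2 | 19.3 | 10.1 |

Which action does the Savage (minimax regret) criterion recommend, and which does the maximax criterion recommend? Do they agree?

minimax regret → Barley; maximax → Canola (disagree)

Column bests: S1=18.1, S2=19.4, S3=19.3, S4=18.5.
Rice regrets: 13.0, 6.4, 6.8, 6.1 → max 13.0
Corn regrets: 0.0, 14.6, 2.7, 3.6 → max 14.6
Soy regrets: 0.9, 10.7, 5.9, 15.4 → max 15.4
Barley regrets: 7.9, 3.0, 7.9, 5.9 → max 7.9
Canola regrets: 4.3, 0.0, 8.8, 0.0 → max 8.8
Oats regrets: 13.2, 4.2, 4.6, 0.8 → max 13.2
Sorghum regrets: 18.0, 16.2, 0.0, 8.4 → max 18.0
Smallest max regret = 7.9 → Barley.
Row maxima: Rice=13.0, Corn=18.1, Soy=17.2, Barley=16.4, Canola=19.4, Oats=17.7, Sorghum=19.3
Best best-case = 19.4 → Canola.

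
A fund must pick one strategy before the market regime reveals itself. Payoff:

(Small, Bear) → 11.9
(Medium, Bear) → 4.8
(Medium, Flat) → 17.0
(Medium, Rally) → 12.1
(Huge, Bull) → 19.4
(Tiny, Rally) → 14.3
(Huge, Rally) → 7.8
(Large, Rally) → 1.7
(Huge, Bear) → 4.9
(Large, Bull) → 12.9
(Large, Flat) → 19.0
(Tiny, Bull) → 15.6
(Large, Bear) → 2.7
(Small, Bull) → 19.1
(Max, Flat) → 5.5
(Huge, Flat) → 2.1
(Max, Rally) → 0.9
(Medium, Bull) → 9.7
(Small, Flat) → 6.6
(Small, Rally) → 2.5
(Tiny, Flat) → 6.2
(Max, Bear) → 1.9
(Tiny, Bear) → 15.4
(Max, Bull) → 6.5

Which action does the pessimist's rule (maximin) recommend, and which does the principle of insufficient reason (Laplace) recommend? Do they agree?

maximin → Tiny; laplace → Tiny (agree)

Row minima: Tiny=6.2, Small=2.5, Medium=4.8, Large=1.7, Huge=2.1, Max=0.9
Best worst-case = 6.2 → Tiny.
Row averages: Tiny=12.875, Small=10.025, Medium=10.9, Large=9.075, Huge=8.55, Max=3.7
Highest average = 12.875 → Tiny.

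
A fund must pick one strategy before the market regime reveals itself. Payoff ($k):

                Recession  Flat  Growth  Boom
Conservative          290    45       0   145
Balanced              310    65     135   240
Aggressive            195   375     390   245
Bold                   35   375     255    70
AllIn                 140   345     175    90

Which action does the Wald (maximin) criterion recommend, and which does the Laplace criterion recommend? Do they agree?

maximin → Aggressive; laplace → Aggressive (agree)

Row minima: Conservative=0, Balanced=65, Aggressive=195, Bold=35, AllIn=90
Best worst-case = 195 → Aggressive.
Row averages: Conservative=120, Balanced=187.5, Aggressive=301.25, Bold=183.75, AllIn=187.5
Highest average = 301.25 → Aggressive.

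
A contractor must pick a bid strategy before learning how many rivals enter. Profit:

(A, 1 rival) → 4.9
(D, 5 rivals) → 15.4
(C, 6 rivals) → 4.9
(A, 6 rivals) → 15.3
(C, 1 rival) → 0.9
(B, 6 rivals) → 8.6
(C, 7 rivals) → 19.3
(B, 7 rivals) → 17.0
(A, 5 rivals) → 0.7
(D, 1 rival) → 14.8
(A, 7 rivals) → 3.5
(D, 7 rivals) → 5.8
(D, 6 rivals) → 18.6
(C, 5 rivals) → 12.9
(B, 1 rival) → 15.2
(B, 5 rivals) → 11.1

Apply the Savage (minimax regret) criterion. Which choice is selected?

Column bests: 1 rival=15.2, 5 rivals=15.4, 6 rivals=18.6, 7 rivals=19.3.
A regrets: 10.3, 14.7, 3.3, 15.8 → max 15.8
B regrets: 0.0, 4.3, 10.0, 2.3 → max 10.0
C regrets: 14.3, 2.5, 13.7, 0.0 → max 14.3
D regrets: 0.4, 0.0, 0.0, 13.5 → max 13.5
Smallest max regret = 10.0 → B.

B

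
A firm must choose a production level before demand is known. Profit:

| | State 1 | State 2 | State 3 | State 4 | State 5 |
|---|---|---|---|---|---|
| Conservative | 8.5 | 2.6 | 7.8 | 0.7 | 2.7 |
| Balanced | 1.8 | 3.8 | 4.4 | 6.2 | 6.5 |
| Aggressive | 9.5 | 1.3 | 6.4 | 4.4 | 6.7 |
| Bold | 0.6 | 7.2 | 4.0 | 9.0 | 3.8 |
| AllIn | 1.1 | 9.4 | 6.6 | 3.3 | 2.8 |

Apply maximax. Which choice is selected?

Row maxima: Conservative=8.5, Balanced=6.5, Aggressive=9.5, Bold=9.0, AllIn=9.4
Best best-case = 9.5 → Aggressive.

Aggressive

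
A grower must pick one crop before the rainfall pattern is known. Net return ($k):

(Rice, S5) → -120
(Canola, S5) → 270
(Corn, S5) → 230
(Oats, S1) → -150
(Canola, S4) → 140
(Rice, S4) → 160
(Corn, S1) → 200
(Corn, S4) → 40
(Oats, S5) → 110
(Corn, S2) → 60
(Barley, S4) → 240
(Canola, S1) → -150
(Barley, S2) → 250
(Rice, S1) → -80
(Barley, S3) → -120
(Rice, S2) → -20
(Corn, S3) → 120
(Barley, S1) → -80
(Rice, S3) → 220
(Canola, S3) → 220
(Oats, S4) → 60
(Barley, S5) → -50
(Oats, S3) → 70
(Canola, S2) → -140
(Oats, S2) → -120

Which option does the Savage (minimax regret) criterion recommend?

Corn

Column bests: S1=200, S2=250, S3=220, S4=240, S5=270.
Oats regrets: 350, 370, 150, 180, 160 → max 370
Corn regrets: 0, 190, 100, 200, 40 → max 200
Canola regrets: 350, 390, 0, 100, 0 → max 390
Barley regrets: 280, 0, 340, 0, 320 → max 340
Rice regrets: 280, 270, 0, 80, 390 → max 390
Smallest max regret = 200 → Corn.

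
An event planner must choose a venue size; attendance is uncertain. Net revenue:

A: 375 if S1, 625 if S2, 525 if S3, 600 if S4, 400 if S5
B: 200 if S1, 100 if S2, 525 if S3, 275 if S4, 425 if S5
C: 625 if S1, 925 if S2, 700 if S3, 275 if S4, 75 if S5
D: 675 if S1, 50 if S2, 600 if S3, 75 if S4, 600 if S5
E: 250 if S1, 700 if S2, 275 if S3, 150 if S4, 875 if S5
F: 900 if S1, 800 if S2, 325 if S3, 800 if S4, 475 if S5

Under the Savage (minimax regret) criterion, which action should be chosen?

Column bests: S1=900, S2=925, S3=700, S4=800, S5=875.
A regrets: 525, 300, 175, 200, 475 → max 525
B regrets: 700, 825, 175, 525, 450 → max 825
C regrets: 275, 0, 0, 525, 800 → max 800
D regrets: 225, 875, 100, 725, 275 → max 875
E regrets: 650, 225, 425, 650, 0 → max 650
F regrets: 0, 125, 375, 0, 400 → max 400
Smallest max regret = 400 → F.

F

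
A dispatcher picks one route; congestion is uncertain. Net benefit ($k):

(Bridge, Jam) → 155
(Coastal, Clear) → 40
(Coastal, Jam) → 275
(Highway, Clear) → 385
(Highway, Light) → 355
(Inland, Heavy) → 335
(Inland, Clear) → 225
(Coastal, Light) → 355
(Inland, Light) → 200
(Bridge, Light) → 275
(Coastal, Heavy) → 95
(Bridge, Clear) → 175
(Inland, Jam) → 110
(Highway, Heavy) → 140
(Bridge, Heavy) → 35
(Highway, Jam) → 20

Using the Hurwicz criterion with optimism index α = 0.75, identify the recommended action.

Highway

Inland: 0.75·335 + 0.25·110 = 278.75
Bridge: 0.75·275 + 0.25·35 = 215
Coastal: 0.75·355 + 0.25·40 = 276.25
Highway: 0.75·385 + 0.25·20 = 293.75
Highest Hurwicz score = 293.75 → Highway.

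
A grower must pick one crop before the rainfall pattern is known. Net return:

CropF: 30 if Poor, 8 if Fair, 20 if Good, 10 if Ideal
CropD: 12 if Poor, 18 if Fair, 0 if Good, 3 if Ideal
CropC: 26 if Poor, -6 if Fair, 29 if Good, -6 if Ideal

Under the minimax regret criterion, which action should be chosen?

CropF

Column bests: Poor=30, Fair=18, Good=29, Ideal=10.
CropF regrets: 0, 10, 9, 0 → max 10
CropD regrets: 18, 0, 29, 7 → max 29
CropC regrets: 4, 24, 0, 16 → max 24
Smallest max regret = 10 → CropF.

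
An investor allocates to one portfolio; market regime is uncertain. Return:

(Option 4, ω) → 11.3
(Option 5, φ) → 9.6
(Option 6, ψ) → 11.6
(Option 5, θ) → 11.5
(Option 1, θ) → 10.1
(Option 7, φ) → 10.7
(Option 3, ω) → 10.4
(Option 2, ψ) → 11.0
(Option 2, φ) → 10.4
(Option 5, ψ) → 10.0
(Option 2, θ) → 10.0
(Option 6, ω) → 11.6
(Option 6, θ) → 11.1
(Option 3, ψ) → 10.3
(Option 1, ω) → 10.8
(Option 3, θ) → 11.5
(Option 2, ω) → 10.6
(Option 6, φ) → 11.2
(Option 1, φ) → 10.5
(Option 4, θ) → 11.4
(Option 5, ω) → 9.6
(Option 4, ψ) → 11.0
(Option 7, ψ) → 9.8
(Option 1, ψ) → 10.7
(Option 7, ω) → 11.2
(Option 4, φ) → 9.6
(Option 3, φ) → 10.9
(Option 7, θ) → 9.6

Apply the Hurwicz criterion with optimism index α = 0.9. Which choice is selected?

Option 1: 0.9·10.8 + 0.1·10.1 = 10.73
Option 2: 0.9·11.0 + 0.1·10.0 = 10.9
Option 3: 0.9·11.5 + 0.1·10.3 = 11.38
Option 4: 0.9·11.4 + 0.1·9.6 = 11.22
Option 5: 0.9·11.5 + 0.1·9.6 = 11.31
Option 6: 0.9·11.6 + 0.1·11.1 = 11.55
Option 7: 0.9·11.2 + 0.1·9.6 = 11.04
Highest Hurwicz score = 11.55 → Option 6.

Option 6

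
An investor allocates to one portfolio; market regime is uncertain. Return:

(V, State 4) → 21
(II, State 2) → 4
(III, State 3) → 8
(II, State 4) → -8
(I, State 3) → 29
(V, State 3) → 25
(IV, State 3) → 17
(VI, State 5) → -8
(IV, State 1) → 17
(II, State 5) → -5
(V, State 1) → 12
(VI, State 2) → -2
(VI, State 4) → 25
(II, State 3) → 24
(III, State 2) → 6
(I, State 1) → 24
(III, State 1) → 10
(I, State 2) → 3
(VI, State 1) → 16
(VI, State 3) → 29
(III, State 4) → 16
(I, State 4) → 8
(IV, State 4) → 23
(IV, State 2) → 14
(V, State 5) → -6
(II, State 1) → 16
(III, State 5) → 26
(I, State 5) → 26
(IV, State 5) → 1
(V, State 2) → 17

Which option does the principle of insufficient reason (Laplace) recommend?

I

Row averages: I=18, II=6.2, III=13.2, IV=14.4, V=13.8, VI=12
Highest average = 18 → I.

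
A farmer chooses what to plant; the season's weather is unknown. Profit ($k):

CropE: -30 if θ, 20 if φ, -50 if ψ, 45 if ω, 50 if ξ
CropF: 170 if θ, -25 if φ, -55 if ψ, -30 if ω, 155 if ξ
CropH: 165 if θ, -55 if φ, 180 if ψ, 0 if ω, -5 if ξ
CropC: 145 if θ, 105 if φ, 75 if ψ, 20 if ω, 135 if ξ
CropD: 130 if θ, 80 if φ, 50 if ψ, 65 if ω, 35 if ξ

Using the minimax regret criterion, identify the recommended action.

CropC

Column bests: θ=170, φ=105, ψ=180, ω=65, ξ=155.
CropE regrets: 200, 85, 230, 20, 105 → max 230
CropF regrets: 0, 130, 235, 95, 0 → max 235
CropH regrets: 5, 160, 0, 65, 160 → max 160
CropC regrets: 25, 0, 105, 45, 20 → max 105
CropD regrets: 40, 25, 130, 0, 120 → max 130
Smallest max regret = 105 → CropC.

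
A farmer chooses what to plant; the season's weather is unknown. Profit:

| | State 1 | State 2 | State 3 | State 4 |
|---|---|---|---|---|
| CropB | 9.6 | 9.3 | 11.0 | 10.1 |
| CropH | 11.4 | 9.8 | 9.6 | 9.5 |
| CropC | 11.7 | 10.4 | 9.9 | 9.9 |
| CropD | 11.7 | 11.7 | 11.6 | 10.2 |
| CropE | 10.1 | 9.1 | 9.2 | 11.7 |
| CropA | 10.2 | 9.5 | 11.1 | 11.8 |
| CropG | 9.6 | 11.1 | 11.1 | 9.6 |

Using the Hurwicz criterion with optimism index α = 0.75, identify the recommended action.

CropB: 0.75·11.0 + 0.25·9.3 = 10.575
CropH: 0.75·11.4 + 0.25·9.5 = 10.925
CropC: 0.75·11.7 + 0.25·9.9 = 11.25
CropD: 0.75·11.7 + 0.25·10.2 = 11.325
CropE: 0.75·11.7 + 0.25·9.1 = 11.05
CropA: 0.75·11.8 + 0.25·9.5 = 11.225
CropG: 0.75·11.1 + 0.25·9.6 = 10.725
Highest Hurwicz score = 11.325 → CropD.

CropD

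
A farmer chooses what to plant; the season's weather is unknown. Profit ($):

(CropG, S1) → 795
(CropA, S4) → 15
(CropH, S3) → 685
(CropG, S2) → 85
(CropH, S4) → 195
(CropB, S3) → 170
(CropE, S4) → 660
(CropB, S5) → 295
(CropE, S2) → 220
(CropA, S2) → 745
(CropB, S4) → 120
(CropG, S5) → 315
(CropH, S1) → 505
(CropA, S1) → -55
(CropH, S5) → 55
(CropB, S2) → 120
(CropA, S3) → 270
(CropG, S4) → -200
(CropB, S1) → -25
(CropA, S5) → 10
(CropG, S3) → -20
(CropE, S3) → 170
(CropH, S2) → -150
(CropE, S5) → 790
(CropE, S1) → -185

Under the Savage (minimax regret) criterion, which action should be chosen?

CropB

Column bests: S1=795, S2=745, S3=685, S4=660, S5=790.
CropA regrets: 850, 0, 415, 645, 780 → max 850
CropH regrets: 290, 895, 0, 465, 735 → max 895
CropG regrets: 0, 660, 705, 860, 475 → max 860
CropB regrets: 820, 625, 515, 540, 495 → max 820
CropE regrets: 980, 525, 515, 0, 0 → max 980
Smallest max regret = 820 → CropB.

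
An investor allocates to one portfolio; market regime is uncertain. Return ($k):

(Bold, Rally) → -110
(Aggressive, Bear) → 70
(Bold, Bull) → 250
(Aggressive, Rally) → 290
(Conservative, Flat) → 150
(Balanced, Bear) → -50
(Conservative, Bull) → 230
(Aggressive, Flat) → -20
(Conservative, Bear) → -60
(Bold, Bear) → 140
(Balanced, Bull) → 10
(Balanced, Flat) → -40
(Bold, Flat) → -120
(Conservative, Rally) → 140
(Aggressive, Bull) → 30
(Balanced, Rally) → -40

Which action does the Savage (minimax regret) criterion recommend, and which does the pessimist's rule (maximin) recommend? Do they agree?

minimax regret → Conservative; maximin → Aggressive (disagree)

Column bests: Bear=140, Flat=150, Bull=250, Rally=290.
Conservative regrets: 200, 0, 20, 150 → max 200
Balanced regrets: 190, 190, 240, 330 → max 330
Aggressive regrets: 70, 170, 220, 0 → max 220
Bold regrets: 0, 270, 0, 400 → max 400
Smallest max regret = 200 → Conservative.
Row minima: Conservative=-60, Balanced=-50, Aggressive=-20, Bold=-120
Best worst-case = -20 → Aggressive.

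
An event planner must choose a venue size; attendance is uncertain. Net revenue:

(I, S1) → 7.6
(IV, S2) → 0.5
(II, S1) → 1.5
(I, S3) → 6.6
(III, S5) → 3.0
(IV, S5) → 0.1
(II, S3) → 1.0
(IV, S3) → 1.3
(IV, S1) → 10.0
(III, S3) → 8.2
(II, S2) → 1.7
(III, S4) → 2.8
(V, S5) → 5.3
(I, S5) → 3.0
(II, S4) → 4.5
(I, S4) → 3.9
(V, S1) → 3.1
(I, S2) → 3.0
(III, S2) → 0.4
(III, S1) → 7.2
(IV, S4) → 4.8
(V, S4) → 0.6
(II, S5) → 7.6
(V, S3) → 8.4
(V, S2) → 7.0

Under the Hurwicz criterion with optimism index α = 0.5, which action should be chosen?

I

I: 0.5·7.6 + 0.5·3.0 = 5.3
II: 0.5·7.6 + 0.5·1.0 = 4.3
III: 0.5·8.2 + 0.5·0.4 = 4.3
IV: 0.5·10.0 + 0.5·0.1 = 5.05
V: 0.5·8.4 + 0.5·0.6 = 4.5
Highest Hurwicz score = 5.3 → I.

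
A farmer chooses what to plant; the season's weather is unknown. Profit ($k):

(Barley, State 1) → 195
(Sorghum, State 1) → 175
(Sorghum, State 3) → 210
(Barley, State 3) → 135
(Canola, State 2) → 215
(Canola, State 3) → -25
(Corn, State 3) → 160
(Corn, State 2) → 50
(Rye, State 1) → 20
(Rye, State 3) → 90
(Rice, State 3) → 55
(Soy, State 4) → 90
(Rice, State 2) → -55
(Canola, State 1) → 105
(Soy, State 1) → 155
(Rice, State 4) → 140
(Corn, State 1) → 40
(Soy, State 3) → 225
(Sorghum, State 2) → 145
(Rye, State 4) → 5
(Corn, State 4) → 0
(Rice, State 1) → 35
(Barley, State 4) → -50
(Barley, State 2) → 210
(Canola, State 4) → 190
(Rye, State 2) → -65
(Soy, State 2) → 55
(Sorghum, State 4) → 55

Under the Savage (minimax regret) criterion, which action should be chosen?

Column bests: State 1=195, State 2=215, State 3=225, State 4=190.
Corn regrets: 155, 165, 65, 190 → max 190
Barley regrets: 0, 5, 90, 240 → max 240
Canola regrets: 90, 0, 250, 0 → max 250
Rice regrets: 160, 270, 170, 50 → max 270
Soy regrets: 40, 160, 0, 100 → max 160
Sorghum regrets: 20, 70, 15, 135 → max 135
Rye regrets: 175, 280, 135, 185 → max 280
Smallest max regret = 135 → Sorghum.

Sorghum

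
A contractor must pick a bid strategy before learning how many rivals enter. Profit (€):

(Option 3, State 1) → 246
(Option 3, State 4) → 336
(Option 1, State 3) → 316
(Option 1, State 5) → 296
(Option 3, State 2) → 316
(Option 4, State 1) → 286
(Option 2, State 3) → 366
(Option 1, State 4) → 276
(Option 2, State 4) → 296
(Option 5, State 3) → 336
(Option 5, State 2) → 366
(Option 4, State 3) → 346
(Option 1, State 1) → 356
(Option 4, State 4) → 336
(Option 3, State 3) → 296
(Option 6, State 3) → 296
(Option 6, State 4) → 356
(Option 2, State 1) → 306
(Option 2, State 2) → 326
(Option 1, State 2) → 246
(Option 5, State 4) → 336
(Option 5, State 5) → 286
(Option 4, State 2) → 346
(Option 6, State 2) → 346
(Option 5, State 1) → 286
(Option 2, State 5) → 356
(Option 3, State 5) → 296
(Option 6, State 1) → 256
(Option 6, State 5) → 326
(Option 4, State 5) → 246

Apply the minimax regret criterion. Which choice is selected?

Option 2

Column bests: State 1=356, State 2=366, State 3=366, State 4=356, State 5=356.
Option 1 regrets: 0, 120, 50, 80, 60 → max 120
Option 2 regrets: 50, 40, 0, 60, 0 → max 60
Option 3 regrets: 110, 50, 70, 20, 60 → max 110
Option 4 regrets: 70, 20, 20, 20, 110 → max 110
Option 5 regrets: 70, 0, 30, 20, 70 → max 70
Option 6 regrets: 100, 20, 70, 0, 30 → max 100
Smallest max regret = 60 → Option 2.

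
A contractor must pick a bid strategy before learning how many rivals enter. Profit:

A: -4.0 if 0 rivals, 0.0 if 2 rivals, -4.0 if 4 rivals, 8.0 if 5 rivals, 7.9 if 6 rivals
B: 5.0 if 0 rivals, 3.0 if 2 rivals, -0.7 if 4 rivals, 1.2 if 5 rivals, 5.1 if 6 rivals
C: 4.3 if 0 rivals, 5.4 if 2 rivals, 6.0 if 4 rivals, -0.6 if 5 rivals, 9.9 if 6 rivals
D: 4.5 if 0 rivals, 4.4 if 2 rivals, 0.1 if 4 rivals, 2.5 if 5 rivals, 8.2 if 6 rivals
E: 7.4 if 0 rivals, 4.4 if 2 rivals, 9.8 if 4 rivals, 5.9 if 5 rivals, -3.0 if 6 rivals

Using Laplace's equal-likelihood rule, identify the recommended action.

Row averages: A=1.58, B=2.72, C=5, D=3.94, E=4.9
Highest average = 5 → C.

C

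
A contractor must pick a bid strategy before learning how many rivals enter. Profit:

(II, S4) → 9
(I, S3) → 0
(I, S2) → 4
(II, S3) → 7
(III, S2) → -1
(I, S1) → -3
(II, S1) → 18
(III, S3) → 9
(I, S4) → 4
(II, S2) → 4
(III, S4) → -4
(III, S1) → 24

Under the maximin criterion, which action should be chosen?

II

Row minima: I=-3, II=4, III=-4
Best worst-case = 4 → II.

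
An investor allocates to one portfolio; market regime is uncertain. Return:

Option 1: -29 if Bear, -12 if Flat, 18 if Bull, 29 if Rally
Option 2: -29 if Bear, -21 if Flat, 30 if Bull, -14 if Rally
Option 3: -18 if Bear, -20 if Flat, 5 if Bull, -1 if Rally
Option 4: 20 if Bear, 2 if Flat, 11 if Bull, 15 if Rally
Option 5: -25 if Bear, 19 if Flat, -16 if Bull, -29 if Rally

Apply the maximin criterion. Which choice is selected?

Option 4

Row minima: Option 1=-29, Option 2=-29, Option 3=-20, Option 4=2, Option 5=-29
Best worst-case = 2 → Option 4.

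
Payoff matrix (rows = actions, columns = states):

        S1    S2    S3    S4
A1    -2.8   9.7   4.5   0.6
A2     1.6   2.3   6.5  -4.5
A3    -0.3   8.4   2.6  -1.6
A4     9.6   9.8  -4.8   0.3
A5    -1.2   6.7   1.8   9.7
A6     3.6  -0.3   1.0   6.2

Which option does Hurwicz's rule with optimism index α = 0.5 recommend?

A1: 0.5·9.7 + 0.5·(-2.8) = 3.45
A2: 0.5·6.5 + 0.5·(-4.5) = 1
A3: 0.5·8.4 + 0.5·(-1.6) = 3.4
A4: 0.5·9.8 + 0.5·(-4.8) = 2.5
A5: 0.5·9.7 + 0.5·(-1.2) = 4.25
A6: 0.5·6.2 + 0.5·(-0.3) = 2.95
Highest Hurwicz score = 4.25 → A5.

A5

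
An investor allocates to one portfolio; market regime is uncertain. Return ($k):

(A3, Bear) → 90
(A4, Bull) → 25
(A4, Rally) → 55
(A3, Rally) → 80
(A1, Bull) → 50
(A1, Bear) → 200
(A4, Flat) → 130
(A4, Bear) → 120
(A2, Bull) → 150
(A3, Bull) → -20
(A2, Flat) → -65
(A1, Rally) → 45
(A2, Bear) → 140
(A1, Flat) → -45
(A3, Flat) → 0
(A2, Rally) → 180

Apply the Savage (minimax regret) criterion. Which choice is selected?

Column bests: Bear=200, Flat=130, Bull=150, Rally=180.
A1 regrets: 0, 175, 100, 135 → max 175
A2 regrets: 60, 195, 0, 0 → max 195
A3 regrets: 110, 130, 170, 100 → max 170
A4 regrets: 80, 0, 125, 125 → max 125
Smallest max regret = 125 → A4.

A4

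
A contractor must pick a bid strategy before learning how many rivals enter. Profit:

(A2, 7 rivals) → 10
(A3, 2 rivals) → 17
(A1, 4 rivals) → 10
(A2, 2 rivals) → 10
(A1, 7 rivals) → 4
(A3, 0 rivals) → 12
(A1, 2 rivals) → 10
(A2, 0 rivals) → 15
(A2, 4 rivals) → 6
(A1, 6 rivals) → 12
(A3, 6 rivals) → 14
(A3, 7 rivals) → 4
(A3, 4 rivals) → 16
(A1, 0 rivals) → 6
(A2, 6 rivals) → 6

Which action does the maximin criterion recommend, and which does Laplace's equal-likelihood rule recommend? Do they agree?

maximin → A2; laplace → A3 (disagree)

Row minima: A1=4, A2=6, A3=4
Best worst-case = 6 → A2.
Row averages: A1=8.4, A2=9.4, A3=12.6
Highest average = 12.6 → A3.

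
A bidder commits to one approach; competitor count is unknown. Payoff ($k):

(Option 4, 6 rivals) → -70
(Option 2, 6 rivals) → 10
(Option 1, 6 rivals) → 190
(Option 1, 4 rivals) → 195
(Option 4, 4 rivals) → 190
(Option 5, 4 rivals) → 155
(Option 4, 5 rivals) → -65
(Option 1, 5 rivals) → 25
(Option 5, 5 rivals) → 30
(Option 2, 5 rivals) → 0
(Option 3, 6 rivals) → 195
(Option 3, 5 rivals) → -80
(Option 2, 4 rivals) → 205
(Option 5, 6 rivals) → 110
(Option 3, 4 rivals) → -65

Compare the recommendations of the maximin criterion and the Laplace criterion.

Row minima: Option 1=25, Option 2=0, Option 3=-80, Option 4=-70, Option 5=30
Best worst-case = 30 → Option 5.
Row averages: Option 1=410/3, Option 2=215/3, Option 3=50/3, Option 4=55/3, Option 5=295/3
Highest average = 410/3 → Option 1.

maximin → Option 5; laplace → Option 1 (disagree)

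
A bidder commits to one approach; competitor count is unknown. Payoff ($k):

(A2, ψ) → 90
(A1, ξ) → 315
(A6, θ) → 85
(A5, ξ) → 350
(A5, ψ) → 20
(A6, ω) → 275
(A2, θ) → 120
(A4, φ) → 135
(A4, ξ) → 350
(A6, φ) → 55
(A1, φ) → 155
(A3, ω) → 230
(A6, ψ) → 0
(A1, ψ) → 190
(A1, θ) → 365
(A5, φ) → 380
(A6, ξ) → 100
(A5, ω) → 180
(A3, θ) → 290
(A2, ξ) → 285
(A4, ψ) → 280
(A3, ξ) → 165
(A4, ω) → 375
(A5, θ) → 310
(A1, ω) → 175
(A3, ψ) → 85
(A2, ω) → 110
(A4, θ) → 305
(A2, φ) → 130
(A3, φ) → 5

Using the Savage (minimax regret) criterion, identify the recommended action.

A1

Column bests: θ=365, φ=380, ψ=280, ω=375, ξ=350.
A1 regrets: 0, 225, 90, 200, 35 → max 225
A2 regrets: 245, 250, 190, 265, 65 → max 265
A3 regrets: 75, 375, 195, 145, 185 → max 375
A4 regrets: 60, 245, 0, 0, 0 → max 245
A5 regrets: 55, 0, 260, 195, 0 → max 260
A6 regrets: 280, 325, 280, 100, 250 → max 325
Smallest max regret = 225 → A1.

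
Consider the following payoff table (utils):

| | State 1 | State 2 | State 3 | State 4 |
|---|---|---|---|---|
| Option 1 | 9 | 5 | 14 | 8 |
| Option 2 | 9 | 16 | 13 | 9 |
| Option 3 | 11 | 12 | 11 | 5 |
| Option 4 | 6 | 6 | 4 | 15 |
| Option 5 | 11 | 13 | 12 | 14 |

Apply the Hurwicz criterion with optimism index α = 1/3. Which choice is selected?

Option 5

Option 1: 1/3·14 + 2/3·5 = 8
Option 2: 1/3·16 + 2/3·9 = 34/3
Option 3: 1/3·12 + 2/3·5 = 22/3
Option 4: 1/3·15 + 2/3·4 = 23/3
Option 5: 1/3·14 + 2/3·11 = 12
Highest Hurwicz score = 12 → Option 5.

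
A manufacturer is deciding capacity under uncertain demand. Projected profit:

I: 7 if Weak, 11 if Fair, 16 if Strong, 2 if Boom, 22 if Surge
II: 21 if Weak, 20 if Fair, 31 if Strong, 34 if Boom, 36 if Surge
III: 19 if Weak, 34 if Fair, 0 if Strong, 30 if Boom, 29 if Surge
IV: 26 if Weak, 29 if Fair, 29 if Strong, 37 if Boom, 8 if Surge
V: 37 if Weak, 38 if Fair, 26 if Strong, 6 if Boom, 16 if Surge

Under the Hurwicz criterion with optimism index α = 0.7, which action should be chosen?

I: 0.7·22 + 0.3·2 = 16
II: 0.7·36 + 0.3·20 = 31.2
III: 0.7·34 + 0.3·0 = 23.8
IV: 0.7·37 + 0.3·8 = 28.3
V: 0.7·38 + 0.3·6 = 28.4
Highest Hurwicz score = 31.2 → II.

II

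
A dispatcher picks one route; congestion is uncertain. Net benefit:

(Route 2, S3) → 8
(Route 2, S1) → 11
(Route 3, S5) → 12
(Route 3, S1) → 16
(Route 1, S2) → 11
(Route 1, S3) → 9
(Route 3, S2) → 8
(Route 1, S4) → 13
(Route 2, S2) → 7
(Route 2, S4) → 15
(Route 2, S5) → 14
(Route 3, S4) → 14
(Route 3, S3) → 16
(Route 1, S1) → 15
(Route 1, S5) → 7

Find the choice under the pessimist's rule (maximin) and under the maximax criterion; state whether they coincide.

maximin → Route 3; maximax → Route 3 (agree)

Row minima: Route 1=7, Route 2=7, Route 3=8
Best worst-case = 8 → Route 3.
Row maxima: Route 1=15, Route 2=15, Route 3=16
Best best-case = 16 → Route 3.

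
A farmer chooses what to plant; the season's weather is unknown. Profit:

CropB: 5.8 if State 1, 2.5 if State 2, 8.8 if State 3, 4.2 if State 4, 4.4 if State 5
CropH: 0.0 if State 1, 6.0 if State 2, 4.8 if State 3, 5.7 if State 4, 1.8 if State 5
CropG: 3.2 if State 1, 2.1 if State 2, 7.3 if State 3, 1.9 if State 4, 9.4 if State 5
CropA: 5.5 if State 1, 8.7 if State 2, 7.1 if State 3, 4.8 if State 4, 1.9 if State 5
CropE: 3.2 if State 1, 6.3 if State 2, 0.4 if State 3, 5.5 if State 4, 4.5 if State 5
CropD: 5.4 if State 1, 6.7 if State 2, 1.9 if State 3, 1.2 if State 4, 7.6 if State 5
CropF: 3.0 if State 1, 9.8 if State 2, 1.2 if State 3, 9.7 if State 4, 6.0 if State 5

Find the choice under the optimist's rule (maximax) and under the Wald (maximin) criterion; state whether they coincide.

maximax → CropF; maximin → CropB (disagree)

Row maxima: CropB=8.8, CropH=6.0, CropG=9.4, CropA=8.7, CropE=6.3, CropD=7.6, CropF=9.8
Best best-case = 9.8 → CropF.
Row minima: CropB=2.5, CropH=0.0, CropG=1.9, CropA=1.9, CropE=0.4, CropD=1.2, CropF=1.2
Best worst-case = 2.5 → CropB.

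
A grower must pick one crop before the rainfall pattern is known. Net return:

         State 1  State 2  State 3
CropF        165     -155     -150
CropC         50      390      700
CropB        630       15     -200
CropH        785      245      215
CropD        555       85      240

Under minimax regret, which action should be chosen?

CropD

Column bests: State 1=785, State 2=390, State 3=700.
CropF regrets: 620, 545, 850 → max 850
CropC regrets: 735, 0, 0 → max 735
CropB regrets: 155, 375, 900 → max 900
CropH regrets: 0, 145, 485 → max 485
CropD regrets: 230, 305, 460 → max 460
Smallest max regret = 460 → CropD.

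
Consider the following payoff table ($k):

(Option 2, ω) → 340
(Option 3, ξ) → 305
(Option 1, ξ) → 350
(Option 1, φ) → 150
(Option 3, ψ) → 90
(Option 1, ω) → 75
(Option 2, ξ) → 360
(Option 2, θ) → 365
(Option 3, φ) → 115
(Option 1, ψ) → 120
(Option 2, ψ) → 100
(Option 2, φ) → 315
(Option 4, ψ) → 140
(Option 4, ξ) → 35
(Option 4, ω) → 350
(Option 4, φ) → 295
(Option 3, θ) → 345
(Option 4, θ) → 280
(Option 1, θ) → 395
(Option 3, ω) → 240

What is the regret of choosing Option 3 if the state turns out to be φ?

Best payoff under φ is 315.
Regret = 315 − 115 = 200.

200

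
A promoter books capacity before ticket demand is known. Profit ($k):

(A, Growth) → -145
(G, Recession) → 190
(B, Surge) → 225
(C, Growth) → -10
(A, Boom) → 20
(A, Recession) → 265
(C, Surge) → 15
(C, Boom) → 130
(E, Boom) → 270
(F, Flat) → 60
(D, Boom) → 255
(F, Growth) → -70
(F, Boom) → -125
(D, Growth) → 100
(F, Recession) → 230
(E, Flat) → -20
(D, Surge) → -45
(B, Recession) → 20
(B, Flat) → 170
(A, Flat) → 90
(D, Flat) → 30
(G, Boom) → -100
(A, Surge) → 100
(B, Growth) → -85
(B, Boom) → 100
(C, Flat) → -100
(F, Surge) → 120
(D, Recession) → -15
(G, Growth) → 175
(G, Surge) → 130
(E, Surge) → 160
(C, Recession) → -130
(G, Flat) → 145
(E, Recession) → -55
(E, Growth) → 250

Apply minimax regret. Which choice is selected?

D

Column bests: Recession=265, Flat=170, Growth=250, Boom=270, Surge=225.
A regrets: 0, 80, 395, 250, 125 → max 395
B regrets: 245, 0, 335, 170, 0 → max 335
C regrets: 395, 270, 260, 140, 210 → max 395
D regrets: 280, 140, 150, 15, 270 → max 280
E regrets: 320, 190, 0, 0, 65 → max 320
F regrets: 35, 110, 320, 395, 105 → max 395
G regrets: 75, 25, 75, 370, 95 → max 370
Smallest max regret = 280 → D.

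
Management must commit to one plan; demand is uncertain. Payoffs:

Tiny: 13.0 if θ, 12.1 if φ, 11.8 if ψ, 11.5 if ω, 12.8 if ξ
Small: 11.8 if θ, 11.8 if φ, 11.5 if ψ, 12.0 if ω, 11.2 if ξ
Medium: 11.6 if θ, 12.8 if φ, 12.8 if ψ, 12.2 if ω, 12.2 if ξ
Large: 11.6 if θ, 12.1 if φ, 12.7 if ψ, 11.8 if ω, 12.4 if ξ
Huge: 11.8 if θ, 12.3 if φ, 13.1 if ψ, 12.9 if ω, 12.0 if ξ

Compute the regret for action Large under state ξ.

Best payoff under ξ is 12.8.
Regret = 12.8 − 12.4 = 0.4.

0.4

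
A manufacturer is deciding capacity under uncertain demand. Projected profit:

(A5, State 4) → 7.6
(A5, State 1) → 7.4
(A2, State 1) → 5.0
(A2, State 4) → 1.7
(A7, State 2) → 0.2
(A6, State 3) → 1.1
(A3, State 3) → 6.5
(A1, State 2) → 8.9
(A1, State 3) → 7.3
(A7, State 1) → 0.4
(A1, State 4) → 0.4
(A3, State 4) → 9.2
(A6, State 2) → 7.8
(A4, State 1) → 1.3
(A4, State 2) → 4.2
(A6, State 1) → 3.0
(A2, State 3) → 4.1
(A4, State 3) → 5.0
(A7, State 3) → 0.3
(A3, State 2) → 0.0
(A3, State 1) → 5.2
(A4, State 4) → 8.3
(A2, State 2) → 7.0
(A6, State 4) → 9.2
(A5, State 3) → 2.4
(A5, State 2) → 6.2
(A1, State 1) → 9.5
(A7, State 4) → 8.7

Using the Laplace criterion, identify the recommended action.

A1

Row averages: A1=6.525, A2=4.45, A3=5.225, A4=4.7, A5=5.9, A6=5.275, A7=2.4
Highest average = 6.525 → A1.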